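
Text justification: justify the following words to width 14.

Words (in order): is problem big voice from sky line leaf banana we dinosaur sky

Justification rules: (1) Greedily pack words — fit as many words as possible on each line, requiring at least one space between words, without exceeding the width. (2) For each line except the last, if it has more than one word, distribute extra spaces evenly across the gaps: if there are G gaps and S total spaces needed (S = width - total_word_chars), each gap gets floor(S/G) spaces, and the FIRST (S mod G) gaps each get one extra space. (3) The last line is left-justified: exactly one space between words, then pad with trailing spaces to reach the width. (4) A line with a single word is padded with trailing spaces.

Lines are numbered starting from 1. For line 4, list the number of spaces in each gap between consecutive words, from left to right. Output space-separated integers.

Answer: 6

Derivation:
Line 1: ['is', 'problem', 'big'] (min_width=14, slack=0)
Line 2: ['voice', 'from', 'sky'] (min_width=14, slack=0)
Line 3: ['line', 'leaf'] (min_width=9, slack=5)
Line 4: ['banana', 'we'] (min_width=9, slack=5)
Line 5: ['dinosaur', 'sky'] (min_width=12, slack=2)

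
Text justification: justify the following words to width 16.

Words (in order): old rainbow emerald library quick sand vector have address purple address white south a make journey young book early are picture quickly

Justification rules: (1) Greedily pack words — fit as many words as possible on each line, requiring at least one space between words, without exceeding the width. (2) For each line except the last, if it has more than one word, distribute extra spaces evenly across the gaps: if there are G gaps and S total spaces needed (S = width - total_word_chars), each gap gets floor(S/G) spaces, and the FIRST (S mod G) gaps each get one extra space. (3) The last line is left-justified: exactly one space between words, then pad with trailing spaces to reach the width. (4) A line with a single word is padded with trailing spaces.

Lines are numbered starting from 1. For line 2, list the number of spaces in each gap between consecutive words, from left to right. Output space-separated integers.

Line 1: ['old', 'rainbow'] (min_width=11, slack=5)
Line 2: ['emerald', 'library'] (min_width=15, slack=1)
Line 3: ['quick', 'sand'] (min_width=10, slack=6)
Line 4: ['vector', 'have'] (min_width=11, slack=5)
Line 5: ['address', 'purple'] (min_width=14, slack=2)
Line 6: ['address', 'white'] (min_width=13, slack=3)
Line 7: ['south', 'a', 'make'] (min_width=12, slack=4)
Line 8: ['journey', 'young'] (min_width=13, slack=3)
Line 9: ['book', 'early', 'are'] (min_width=14, slack=2)
Line 10: ['picture', 'quickly'] (min_width=15, slack=1)

Answer: 2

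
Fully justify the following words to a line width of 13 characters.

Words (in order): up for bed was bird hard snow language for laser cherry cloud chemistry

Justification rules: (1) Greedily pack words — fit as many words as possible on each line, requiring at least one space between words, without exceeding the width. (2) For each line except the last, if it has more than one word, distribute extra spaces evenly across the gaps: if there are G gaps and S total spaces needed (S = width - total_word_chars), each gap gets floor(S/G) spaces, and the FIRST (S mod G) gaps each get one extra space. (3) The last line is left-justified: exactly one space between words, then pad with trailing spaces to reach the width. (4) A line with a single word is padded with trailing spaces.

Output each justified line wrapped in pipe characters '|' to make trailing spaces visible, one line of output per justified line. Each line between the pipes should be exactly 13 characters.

Line 1: ['up', 'for', 'bed'] (min_width=10, slack=3)
Line 2: ['was', 'bird', 'hard'] (min_width=13, slack=0)
Line 3: ['snow', 'language'] (min_width=13, slack=0)
Line 4: ['for', 'laser'] (min_width=9, slack=4)
Line 5: ['cherry', 'cloud'] (min_width=12, slack=1)
Line 6: ['chemistry'] (min_width=9, slack=4)

Answer: |up   for  bed|
|was bird hard|
|snow language|
|for     laser|
|cherry  cloud|
|chemistry    |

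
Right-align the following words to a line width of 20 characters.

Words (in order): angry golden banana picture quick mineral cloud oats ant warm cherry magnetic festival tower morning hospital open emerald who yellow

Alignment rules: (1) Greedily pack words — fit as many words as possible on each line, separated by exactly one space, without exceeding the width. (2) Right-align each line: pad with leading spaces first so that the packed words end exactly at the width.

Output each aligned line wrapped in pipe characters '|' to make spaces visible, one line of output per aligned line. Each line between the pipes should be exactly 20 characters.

Answer: | angry golden banana|
|       picture quick|
|  mineral cloud oats|
|     ant warm cherry|
|   magnetic festival|
|       tower morning|
|       hospital open|
|  emerald who yellow|

Derivation:
Line 1: ['angry', 'golden', 'banana'] (min_width=19, slack=1)
Line 2: ['picture', 'quick'] (min_width=13, slack=7)
Line 3: ['mineral', 'cloud', 'oats'] (min_width=18, slack=2)
Line 4: ['ant', 'warm', 'cherry'] (min_width=15, slack=5)
Line 5: ['magnetic', 'festival'] (min_width=17, slack=3)
Line 6: ['tower', 'morning'] (min_width=13, slack=7)
Line 7: ['hospital', 'open'] (min_width=13, slack=7)
Line 8: ['emerald', 'who', 'yellow'] (min_width=18, slack=2)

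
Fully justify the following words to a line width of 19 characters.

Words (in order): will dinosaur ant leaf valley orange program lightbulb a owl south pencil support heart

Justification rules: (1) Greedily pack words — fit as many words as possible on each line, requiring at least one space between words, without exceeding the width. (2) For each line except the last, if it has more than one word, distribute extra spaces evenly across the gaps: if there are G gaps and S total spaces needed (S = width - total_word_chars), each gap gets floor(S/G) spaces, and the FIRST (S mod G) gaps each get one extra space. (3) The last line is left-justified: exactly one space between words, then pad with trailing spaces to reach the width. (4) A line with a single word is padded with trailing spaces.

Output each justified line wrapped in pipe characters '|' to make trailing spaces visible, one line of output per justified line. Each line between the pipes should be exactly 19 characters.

Line 1: ['will', 'dinosaur', 'ant'] (min_width=17, slack=2)
Line 2: ['leaf', 'valley', 'orange'] (min_width=18, slack=1)
Line 3: ['program', 'lightbulb', 'a'] (min_width=19, slack=0)
Line 4: ['owl', 'south', 'pencil'] (min_width=16, slack=3)
Line 5: ['support', 'heart'] (min_width=13, slack=6)

Answer: |will  dinosaur  ant|
|leaf  valley orange|
|program lightbulb a|
|owl   south  pencil|
|support heart      |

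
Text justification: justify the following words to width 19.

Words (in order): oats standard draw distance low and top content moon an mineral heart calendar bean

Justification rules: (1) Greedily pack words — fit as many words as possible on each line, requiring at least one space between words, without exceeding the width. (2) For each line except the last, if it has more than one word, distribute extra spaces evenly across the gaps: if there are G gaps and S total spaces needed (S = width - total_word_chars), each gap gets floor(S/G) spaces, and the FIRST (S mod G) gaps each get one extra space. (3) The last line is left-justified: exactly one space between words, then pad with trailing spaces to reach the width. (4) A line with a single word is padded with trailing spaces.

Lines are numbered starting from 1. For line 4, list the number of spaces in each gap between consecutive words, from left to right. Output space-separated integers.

Answer: 7

Derivation:
Line 1: ['oats', 'standard', 'draw'] (min_width=18, slack=1)
Line 2: ['distance', 'low', 'and'] (min_width=16, slack=3)
Line 3: ['top', 'content', 'moon', 'an'] (min_width=19, slack=0)
Line 4: ['mineral', 'heart'] (min_width=13, slack=6)
Line 5: ['calendar', 'bean'] (min_width=13, slack=6)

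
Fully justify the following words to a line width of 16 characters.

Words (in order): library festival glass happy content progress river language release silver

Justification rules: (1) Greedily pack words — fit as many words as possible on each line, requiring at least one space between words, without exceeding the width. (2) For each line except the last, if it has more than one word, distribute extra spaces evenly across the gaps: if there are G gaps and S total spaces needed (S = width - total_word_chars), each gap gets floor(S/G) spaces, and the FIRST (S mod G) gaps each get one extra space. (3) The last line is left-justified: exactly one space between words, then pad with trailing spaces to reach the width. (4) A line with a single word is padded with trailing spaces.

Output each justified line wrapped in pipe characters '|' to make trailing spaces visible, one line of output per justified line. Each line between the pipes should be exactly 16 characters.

Line 1: ['library', 'festival'] (min_width=16, slack=0)
Line 2: ['glass', 'happy'] (min_width=11, slack=5)
Line 3: ['content', 'progress'] (min_width=16, slack=0)
Line 4: ['river', 'language'] (min_width=14, slack=2)
Line 5: ['release', 'silver'] (min_width=14, slack=2)

Answer: |library festival|
|glass      happy|
|content progress|
|river   language|
|release silver  |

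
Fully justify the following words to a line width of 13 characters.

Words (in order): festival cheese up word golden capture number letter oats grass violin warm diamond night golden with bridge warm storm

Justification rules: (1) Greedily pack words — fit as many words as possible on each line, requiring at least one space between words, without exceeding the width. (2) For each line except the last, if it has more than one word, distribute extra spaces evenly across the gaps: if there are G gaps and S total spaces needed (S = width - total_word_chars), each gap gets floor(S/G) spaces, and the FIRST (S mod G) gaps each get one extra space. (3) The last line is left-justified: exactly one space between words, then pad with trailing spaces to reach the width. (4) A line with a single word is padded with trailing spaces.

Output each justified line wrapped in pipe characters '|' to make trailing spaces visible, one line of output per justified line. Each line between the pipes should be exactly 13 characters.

Line 1: ['festival'] (min_width=8, slack=5)
Line 2: ['cheese', 'up'] (min_width=9, slack=4)
Line 3: ['word', 'golden'] (min_width=11, slack=2)
Line 4: ['capture'] (min_width=7, slack=6)
Line 5: ['number', 'letter'] (min_width=13, slack=0)
Line 6: ['oats', 'grass'] (min_width=10, slack=3)
Line 7: ['violin', 'warm'] (min_width=11, slack=2)
Line 8: ['diamond', 'night'] (min_width=13, slack=0)
Line 9: ['golden', 'with'] (min_width=11, slack=2)
Line 10: ['bridge', 'warm'] (min_width=11, slack=2)
Line 11: ['storm'] (min_width=5, slack=8)

Answer: |festival     |
|cheese     up|
|word   golden|
|capture      |
|number letter|
|oats    grass|
|violin   warm|
|diamond night|
|golden   with|
|bridge   warm|
|storm        |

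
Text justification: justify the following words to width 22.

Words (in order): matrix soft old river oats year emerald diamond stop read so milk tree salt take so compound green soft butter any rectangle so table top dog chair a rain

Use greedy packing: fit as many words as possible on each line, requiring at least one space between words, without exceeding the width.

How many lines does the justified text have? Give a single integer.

Answer: 8

Derivation:
Line 1: ['matrix', 'soft', 'old', 'river'] (min_width=21, slack=1)
Line 2: ['oats', 'year', 'emerald'] (min_width=17, slack=5)
Line 3: ['diamond', 'stop', 'read', 'so'] (min_width=20, slack=2)
Line 4: ['milk', 'tree', 'salt', 'take', 'so'] (min_width=22, slack=0)
Line 5: ['compound', 'green', 'soft'] (min_width=19, slack=3)
Line 6: ['butter', 'any', 'rectangle'] (min_width=20, slack=2)
Line 7: ['so', 'table', 'top', 'dog', 'chair'] (min_width=22, slack=0)
Line 8: ['a', 'rain'] (min_width=6, slack=16)
Total lines: 8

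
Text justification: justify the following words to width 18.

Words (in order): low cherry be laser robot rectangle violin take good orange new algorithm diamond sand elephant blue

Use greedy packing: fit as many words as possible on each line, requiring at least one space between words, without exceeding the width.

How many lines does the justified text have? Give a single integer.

Answer: 7

Derivation:
Line 1: ['low', 'cherry', 'be'] (min_width=13, slack=5)
Line 2: ['laser', 'robot'] (min_width=11, slack=7)
Line 3: ['rectangle', 'violin'] (min_width=16, slack=2)
Line 4: ['take', 'good', 'orange'] (min_width=16, slack=2)
Line 5: ['new', 'algorithm'] (min_width=13, slack=5)
Line 6: ['diamond', 'sand'] (min_width=12, slack=6)
Line 7: ['elephant', 'blue'] (min_width=13, slack=5)
Total lines: 7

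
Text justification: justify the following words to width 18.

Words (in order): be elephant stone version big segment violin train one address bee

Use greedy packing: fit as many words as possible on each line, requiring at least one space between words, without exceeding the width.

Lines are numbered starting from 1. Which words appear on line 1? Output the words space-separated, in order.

Line 1: ['be', 'elephant', 'stone'] (min_width=17, slack=1)
Line 2: ['version', 'big'] (min_width=11, slack=7)
Line 3: ['segment', 'violin'] (min_width=14, slack=4)
Line 4: ['train', 'one', 'address'] (min_width=17, slack=1)
Line 5: ['bee'] (min_width=3, slack=15)

Answer: be elephant stone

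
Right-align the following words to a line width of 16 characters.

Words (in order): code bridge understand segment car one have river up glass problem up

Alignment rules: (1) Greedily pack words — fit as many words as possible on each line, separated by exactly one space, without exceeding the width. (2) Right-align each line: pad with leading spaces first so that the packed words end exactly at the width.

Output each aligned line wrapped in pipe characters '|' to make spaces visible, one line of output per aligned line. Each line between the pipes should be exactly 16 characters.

Answer: |     code bridge|
|      understand|
| segment car one|
|   have river up|
|glass problem up|

Derivation:
Line 1: ['code', 'bridge'] (min_width=11, slack=5)
Line 2: ['understand'] (min_width=10, slack=6)
Line 3: ['segment', 'car', 'one'] (min_width=15, slack=1)
Line 4: ['have', 'river', 'up'] (min_width=13, slack=3)
Line 5: ['glass', 'problem', 'up'] (min_width=16, slack=0)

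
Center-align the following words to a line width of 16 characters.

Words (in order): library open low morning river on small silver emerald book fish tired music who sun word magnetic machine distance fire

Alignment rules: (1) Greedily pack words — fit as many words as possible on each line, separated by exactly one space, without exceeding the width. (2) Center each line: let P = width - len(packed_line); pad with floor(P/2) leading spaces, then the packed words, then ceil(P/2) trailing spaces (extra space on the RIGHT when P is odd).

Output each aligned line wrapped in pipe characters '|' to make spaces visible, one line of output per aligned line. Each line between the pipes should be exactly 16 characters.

Line 1: ['library', 'open', 'low'] (min_width=16, slack=0)
Line 2: ['morning', 'river', 'on'] (min_width=16, slack=0)
Line 3: ['small', 'silver'] (min_width=12, slack=4)
Line 4: ['emerald', 'book'] (min_width=12, slack=4)
Line 5: ['fish', 'tired', 'music'] (min_width=16, slack=0)
Line 6: ['who', 'sun', 'word'] (min_width=12, slack=4)
Line 7: ['magnetic', 'machine'] (min_width=16, slack=0)
Line 8: ['distance', 'fire'] (min_width=13, slack=3)

Answer: |library open low|
|morning river on|
|  small silver  |
|  emerald book  |
|fish tired music|
|  who sun word  |
|magnetic machine|
| distance fire  |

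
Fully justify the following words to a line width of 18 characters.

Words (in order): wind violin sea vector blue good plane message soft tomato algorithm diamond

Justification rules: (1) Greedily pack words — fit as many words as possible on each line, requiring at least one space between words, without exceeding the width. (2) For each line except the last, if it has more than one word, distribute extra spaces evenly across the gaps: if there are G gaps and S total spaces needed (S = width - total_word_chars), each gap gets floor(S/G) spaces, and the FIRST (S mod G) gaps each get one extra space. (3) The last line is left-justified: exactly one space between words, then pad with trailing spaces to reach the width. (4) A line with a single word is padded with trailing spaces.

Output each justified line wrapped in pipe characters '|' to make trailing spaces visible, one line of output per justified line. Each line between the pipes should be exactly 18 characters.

Answer: |wind   violin  sea|
|vector  blue  good|
|plane message soft|
|tomato   algorithm|
|diamond           |

Derivation:
Line 1: ['wind', 'violin', 'sea'] (min_width=15, slack=3)
Line 2: ['vector', 'blue', 'good'] (min_width=16, slack=2)
Line 3: ['plane', 'message', 'soft'] (min_width=18, slack=0)
Line 4: ['tomato', 'algorithm'] (min_width=16, slack=2)
Line 5: ['diamond'] (min_width=7, slack=11)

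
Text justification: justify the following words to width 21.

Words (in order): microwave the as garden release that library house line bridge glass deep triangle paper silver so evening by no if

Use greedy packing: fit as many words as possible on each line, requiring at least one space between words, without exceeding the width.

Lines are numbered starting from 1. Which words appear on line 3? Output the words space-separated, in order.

Answer: library house line

Derivation:
Line 1: ['microwave', 'the', 'as'] (min_width=16, slack=5)
Line 2: ['garden', 'release', 'that'] (min_width=19, slack=2)
Line 3: ['library', 'house', 'line'] (min_width=18, slack=3)
Line 4: ['bridge', 'glass', 'deep'] (min_width=17, slack=4)
Line 5: ['triangle', 'paper', 'silver'] (min_width=21, slack=0)
Line 6: ['so', 'evening', 'by', 'no', 'if'] (min_width=19, slack=2)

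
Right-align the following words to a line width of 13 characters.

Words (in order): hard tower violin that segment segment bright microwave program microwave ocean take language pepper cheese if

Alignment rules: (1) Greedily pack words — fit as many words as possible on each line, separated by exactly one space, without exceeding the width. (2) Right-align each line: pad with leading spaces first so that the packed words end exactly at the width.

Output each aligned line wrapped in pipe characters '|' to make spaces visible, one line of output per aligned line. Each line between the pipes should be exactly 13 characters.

Line 1: ['hard', 'tower'] (min_width=10, slack=3)
Line 2: ['violin', 'that'] (min_width=11, slack=2)
Line 3: ['segment'] (min_width=7, slack=6)
Line 4: ['segment'] (min_width=7, slack=6)
Line 5: ['bright'] (min_width=6, slack=7)
Line 6: ['microwave'] (min_width=9, slack=4)
Line 7: ['program'] (min_width=7, slack=6)
Line 8: ['microwave'] (min_width=9, slack=4)
Line 9: ['ocean', 'take'] (min_width=10, slack=3)
Line 10: ['language'] (min_width=8, slack=5)
Line 11: ['pepper', 'cheese'] (min_width=13, slack=0)
Line 12: ['if'] (min_width=2, slack=11)

Answer: |   hard tower|
|  violin that|
|      segment|
|      segment|
|       bright|
|    microwave|
|      program|
|    microwave|
|   ocean take|
|     language|
|pepper cheese|
|           if|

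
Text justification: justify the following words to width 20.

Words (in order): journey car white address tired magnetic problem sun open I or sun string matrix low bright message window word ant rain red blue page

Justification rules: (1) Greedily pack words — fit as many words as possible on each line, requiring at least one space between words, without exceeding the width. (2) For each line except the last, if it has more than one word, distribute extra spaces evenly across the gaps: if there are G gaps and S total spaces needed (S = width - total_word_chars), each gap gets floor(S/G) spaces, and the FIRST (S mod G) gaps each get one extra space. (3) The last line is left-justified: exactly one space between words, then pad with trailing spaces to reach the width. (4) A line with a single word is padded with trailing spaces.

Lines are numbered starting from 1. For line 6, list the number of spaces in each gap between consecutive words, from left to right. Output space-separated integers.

Answer: 2 1

Derivation:
Line 1: ['journey', 'car', 'white'] (min_width=17, slack=3)
Line 2: ['address', 'tired'] (min_width=13, slack=7)
Line 3: ['magnetic', 'problem', 'sun'] (min_width=20, slack=0)
Line 4: ['open', 'I', 'or', 'sun', 'string'] (min_width=20, slack=0)
Line 5: ['matrix', 'low', 'bright'] (min_width=17, slack=3)
Line 6: ['message', 'window', 'word'] (min_width=19, slack=1)
Line 7: ['ant', 'rain', 'red', 'blue'] (min_width=17, slack=3)
Line 8: ['page'] (min_width=4, slack=16)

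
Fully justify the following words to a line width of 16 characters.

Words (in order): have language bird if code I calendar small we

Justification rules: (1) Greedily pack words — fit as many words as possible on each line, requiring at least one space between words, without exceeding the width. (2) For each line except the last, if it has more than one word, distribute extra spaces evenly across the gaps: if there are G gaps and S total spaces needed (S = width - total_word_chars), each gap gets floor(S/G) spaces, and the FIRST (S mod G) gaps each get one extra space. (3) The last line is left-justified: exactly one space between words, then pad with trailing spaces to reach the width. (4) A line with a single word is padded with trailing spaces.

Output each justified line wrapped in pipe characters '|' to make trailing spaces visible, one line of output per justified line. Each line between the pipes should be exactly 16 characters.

Answer: |have    language|
|bird  if  code I|
|calendar   small|
|we              |

Derivation:
Line 1: ['have', 'language'] (min_width=13, slack=3)
Line 2: ['bird', 'if', 'code', 'I'] (min_width=14, slack=2)
Line 3: ['calendar', 'small'] (min_width=14, slack=2)
Line 4: ['we'] (min_width=2, slack=14)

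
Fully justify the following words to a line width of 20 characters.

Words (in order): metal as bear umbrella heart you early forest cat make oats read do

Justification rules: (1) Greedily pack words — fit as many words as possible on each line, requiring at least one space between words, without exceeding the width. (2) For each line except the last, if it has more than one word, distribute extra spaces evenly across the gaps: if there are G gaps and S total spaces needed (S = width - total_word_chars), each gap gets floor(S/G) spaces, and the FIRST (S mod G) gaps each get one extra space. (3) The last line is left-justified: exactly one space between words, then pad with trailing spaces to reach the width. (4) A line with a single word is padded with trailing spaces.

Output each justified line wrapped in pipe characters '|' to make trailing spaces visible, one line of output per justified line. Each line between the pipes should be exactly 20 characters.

Answer: |metal     as    bear|
|umbrella  heart  you|
|early   forest   cat|
|make oats read do   |

Derivation:
Line 1: ['metal', 'as', 'bear'] (min_width=13, slack=7)
Line 2: ['umbrella', 'heart', 'you'] (min_width=18, slack=2)
Line 3: ['early', 'forest', 'cat'] (min_width=16, slack=4)
Line 4: ['make', 'oats', 'read', 'do'] (min_width=17, slack=3)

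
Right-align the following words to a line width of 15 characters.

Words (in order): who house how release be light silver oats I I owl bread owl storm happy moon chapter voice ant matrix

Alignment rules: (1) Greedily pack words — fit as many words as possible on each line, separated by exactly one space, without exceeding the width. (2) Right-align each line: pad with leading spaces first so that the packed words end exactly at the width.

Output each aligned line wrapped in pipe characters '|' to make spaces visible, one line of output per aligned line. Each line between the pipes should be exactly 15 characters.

Line 1: ['who', 'house', 'how'] (min_width=13, slack=2)
Line 2: ['release', 'be'] (min_width=10, slack=5)
Line 3: ['light', 'silver'] (min_width=12, slack=3)
Line 4: ['oats', 'I', 'I', 'owl'] (min_width=12, slack=3)
Line 5: ['bread', 'owl', 'storm'] (min_width=15, slack=0)
Line 6: ['happy', 'moon'] (min_width=10, slack=5)
Line 7: ['chapter', 'voice'] (min_width=13, slack=2)
Line 8: ['ant', 'matrix'] (min_width=10, slack=5)

Answer: |  who house how|
|     release be|
|   light silver|
|   oats I I owl|
|bread owl storm|
|     happy moon|
|  chapter voice|
|     ant matrix|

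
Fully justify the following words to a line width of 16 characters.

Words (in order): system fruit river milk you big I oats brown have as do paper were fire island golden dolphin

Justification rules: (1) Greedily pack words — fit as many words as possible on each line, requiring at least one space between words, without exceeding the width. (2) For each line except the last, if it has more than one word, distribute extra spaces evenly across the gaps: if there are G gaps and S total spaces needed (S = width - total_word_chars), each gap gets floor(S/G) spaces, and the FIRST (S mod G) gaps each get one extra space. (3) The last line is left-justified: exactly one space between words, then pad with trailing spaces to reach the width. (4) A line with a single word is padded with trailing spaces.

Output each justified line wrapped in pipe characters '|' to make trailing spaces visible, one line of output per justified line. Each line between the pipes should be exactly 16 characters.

Answer: |system     fruit|
|river  milk  you|
|big I oats brown|
|have as do paper|
|were fire island|
|golden dolphin  |

Derivation:
Line 1: ['system', 'fruit'] (min_width=12, slack=4)
Line 2: ['river', 'milk', 'you'] (min_width=14, slack=2)
Line 3: ['big', 'I', 'oats', 'brown'] (min_width=16, slack=0)
Line 4: ['have', 'as', 'do', 'paper'] (min_width=16, slack=0)
Line 5: ['were', 'fire', 'island'] (min_width=16, slack=0)
Line 6: ['golden', 'dolphin'] (min_width=14, slack=2)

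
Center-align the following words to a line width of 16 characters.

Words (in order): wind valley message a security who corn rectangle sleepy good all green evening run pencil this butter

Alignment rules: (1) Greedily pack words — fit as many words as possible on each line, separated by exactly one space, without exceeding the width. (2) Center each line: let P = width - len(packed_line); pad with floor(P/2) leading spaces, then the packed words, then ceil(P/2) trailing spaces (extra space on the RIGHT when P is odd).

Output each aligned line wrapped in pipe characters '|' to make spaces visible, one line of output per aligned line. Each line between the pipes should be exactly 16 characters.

Line 1: ['wind', 'valley'] (min_width=11, slack=5)
Line 2: ['message', 'a'] (min_width=9, slack=7)
Line 3: ['security', 'who'] (min_width=12, slack=4)
Line 4: ['corn', 'rectangle'] (min_width=14, slack=2)
Line 5: ['sleepy', 'good', 'all'] (min_width=15, slack=1)
Line 6: ['green', 'evening'] (min_width=13, slack=3)
Line 7: ['run', 'pencil', 'this'] (min_width=15, slack=1)
Line 8: ['butter'] (min_width=6, slack=10)

Answer: |  wind valley   |
|   message a    |
|  security who  |
| corn rectangle |
|sleepy good all |
| green evening  |
|run pencil this |
|     butter     |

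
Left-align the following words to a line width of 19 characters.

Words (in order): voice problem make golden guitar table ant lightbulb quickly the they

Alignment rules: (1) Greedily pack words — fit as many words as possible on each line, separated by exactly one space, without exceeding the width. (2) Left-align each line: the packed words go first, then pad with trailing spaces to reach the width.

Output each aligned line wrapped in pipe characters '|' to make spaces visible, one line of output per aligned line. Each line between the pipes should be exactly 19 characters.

Answer: |voice problem make |
|golden guitar table|
|ant lightbulb      |
|quickly the they   |

Derivation:
Line 1: ['voice', 'problem', 'make'] (min_width=18, slack=1)
Line 2: ['golden', 'guitar', 'table'] (min_width=19, slack=0)
Line 3: ['ant', 'lightbulb'] (min_width=13, slack=6)
Line 4: ['quickly', 'the', 'they'] (min_width=16, slack=3)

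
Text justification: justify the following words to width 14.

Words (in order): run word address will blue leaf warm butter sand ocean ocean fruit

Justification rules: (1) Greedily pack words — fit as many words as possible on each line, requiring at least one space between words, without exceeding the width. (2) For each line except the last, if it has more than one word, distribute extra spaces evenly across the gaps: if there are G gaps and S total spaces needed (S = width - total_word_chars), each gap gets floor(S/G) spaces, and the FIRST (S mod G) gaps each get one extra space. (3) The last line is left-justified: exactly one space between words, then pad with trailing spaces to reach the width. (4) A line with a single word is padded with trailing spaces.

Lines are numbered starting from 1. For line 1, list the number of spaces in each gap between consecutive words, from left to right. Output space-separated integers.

Answer: 7

Derivation:
Line 1: ['run', 'word'] (min_width=8, slack=6)
Line 2: ['address', 'will'] (min_width=12, slack=2)
Line 3: ['blue', 'leaf', 'warm'] (min_width=14, slack=0)
Line 4: ['butter', 'sand'] (min_width=11, slack=3)
Line 5: ['ocean', 'ocean'] (min_width=11, slack=3)
Line 6: ['fruit'] (min_width=5, slack=9)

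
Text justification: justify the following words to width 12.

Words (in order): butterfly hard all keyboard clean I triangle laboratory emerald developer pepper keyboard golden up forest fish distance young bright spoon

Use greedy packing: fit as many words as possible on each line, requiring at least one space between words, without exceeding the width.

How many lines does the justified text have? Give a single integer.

Line 1: ['butterfly'] (min_width=9, slack=3)
Line 2: ['hard', 'all'] (min_width=8, slack=4)
Line 3: ['keyboard'] (min_width=8, slack=4)
Line 4: ['clean', 'I'] (min_width=7, slack=5)
Line 5: ['triangle'] (min_width=8, slack=4)
Line 6: ['laboratory'] (min_width=10, slack=2)
Line 7: ['emerald'] (min_width=7, slack=5)
Line 8: ['developer'] (min_width=9, slack=3)
Line 9: ['pepper'] (min_width=6, slack=6)
Line 10: ['keyboard'] (min_width=8, slack=4)
Line 11: ['golden', 'up'] (min_width=9, slack=3)
Line 12: ['forest', 'fish'] (min_width=11, slack=1)
Line 13: ['distance'] (min_width=8, slack=4)
Line 14: ['young', 'bright'] (min_width=12, slack=0)
Line 15: ['spoon'] (min_width=5, slack=7)
Total lines: 15

Answer: 15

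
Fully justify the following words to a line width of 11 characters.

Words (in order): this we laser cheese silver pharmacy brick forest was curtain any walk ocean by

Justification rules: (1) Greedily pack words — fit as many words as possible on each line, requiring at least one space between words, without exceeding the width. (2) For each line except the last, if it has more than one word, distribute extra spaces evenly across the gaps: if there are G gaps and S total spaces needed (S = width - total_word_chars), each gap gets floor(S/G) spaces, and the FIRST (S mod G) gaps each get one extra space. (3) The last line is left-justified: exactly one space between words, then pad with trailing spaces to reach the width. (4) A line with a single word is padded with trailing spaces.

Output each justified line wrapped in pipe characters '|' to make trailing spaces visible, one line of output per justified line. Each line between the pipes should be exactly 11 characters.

Line 1: ['this', 'we'] (min_width=7, slack=4)
Line 2: ['laser'] (min_width=5, slack=6)
Line 3: ['cheese'] (min_width=6, slack=5)
Line 4: ['silver'] (min_width=6, slack=5)
Line 5: ['pharmacy'] (min_width=8, slack=3)
Line 6: ['brick'] (min_width=5, slack=6)
Line 7: ['forest', 'was'] (min_width=10, slack=1)
Line 8: ['curtain', 'any'] (min_width=11, slack=0)
Line 9: ['walk', 'ocean'] (min_width=10, slack=1)
Line 10: ['by'] (min_width=2, slack=9)

Answer: |this     we|
|laser      |
|cheese     |
|silver     |
|pharmacy   |
|brick      |
|forest  was|
|curtain any|
|walk  ocean|
|by         |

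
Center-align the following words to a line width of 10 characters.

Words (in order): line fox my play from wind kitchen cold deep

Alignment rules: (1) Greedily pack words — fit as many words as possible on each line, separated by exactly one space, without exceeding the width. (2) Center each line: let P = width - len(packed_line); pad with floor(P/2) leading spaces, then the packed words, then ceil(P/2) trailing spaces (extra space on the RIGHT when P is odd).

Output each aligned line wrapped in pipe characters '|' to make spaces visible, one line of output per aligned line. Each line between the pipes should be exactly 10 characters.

Answer: | line fox |
| my play  |
|from wind |
| kitchen  |
|cold deep |

Derivation:
Line 1: ['line', 'fox'] (min_width=8, slack=2)
Line 2: ['my', 'play'] (min_width=7, slack=3)
Line 3: ['from', 'wind'] (min_width=9, slack=1)
Line 4: ['kitchen'] (min_width=7, slack=3)
Line 5: ['cold', 'deep'] (min_width=9, slack=1)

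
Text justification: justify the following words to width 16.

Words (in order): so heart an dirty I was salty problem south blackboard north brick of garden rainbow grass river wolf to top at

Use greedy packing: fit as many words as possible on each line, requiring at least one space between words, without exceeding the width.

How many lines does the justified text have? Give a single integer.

Line 1: ['so', 'heart', 'an'] (min_width=11, slack=5)
Line 2: ['dirty', 'I', 'was'] (min_width=11, slack=5)
Line 3: ['salty', 'problem'] (min_width=13, slack=3)
Line 4: ['south', 'blackboard'] (min_width=16, slack=0)
Line 5: ['north', 'brick', 'of'] (min_width=14, slack=2)
Line 6: ['garden', 'rainbow'] (min_width=14, slack=2)
Line 7: ['grass', 'river', 'wolf'] (min_width=16, slack=0)
Line 8: ['to', 'top', 'at'] (min_width=9, slack=7)
Total lines: 8

Answer: 8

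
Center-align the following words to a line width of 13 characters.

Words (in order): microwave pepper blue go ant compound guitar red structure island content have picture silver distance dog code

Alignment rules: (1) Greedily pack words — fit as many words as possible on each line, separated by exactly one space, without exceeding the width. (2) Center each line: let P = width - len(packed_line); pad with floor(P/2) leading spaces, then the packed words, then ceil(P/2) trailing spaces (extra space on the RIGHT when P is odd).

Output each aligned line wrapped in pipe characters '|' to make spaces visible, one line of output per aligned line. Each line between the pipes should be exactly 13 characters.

Answer: |  microwave  |
| pepper blue |
|   go ant    |
|  compound   |
| guitar red  |
|  structure  |
|   island    |
|content have |
|   picture   |
|   silver    |
|distance dog |
|    code     |

Derivation:
Line 1: ['microwave'] (min_width=9, slack=4)
Line 2: ['pepper', 'blue'] (min_width=11, slack=2)
Line 3: ['go', 'ant'] (min_width=6, slack=7)
Line 4: ['compound'] (min_width=8, slack=5)
Line 5: ['guitar', 'red'] (min_width=10, slack=3)
Line 6: ['structure'] (min_width=9, slack=4)
Line 7: ['island'] (min_width=6, slack=7)
Line 8: ['content', 'have'] (min_width=12, slack=1)
Line 9: ['picture'] (min_width=7, slack=6)
Line 10: ['silver'] (min_width=6, slack=7)
Line 11: ['distance', 'dog'] (min_width=12, slack=1)
Line 12: ['code'] (min_width=4, slack=9)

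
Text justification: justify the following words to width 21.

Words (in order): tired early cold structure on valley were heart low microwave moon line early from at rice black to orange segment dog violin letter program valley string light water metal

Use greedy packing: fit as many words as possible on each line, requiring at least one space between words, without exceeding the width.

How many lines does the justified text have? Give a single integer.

Line 1: ['tired', 'early', 'cold'] (min_width=16, slack=5)
Line 2: ['structure', 'on', 'valley'] (min_width=19, slack=2)
Line 3: ['were', 'heart', 'low'] (min_width=14, slack=7)
Line 4: ['microwave', 'moon', 'line'] (min_width=19, slack=2)
Line 5: ['early', 'from', 'at', 'rice'] (min_width=18, slack=3)
Line 6: ['black', 'to', 'orange'] (min_width=15, slack=6)
Line 7: ['segment', 'dog', 'violin'] (min_width=18, slack=3)
Line 8: ['letter', 'program', 'valley'] (min_width=21, slack=0)
Line 9: ['string', 'light', 'water'] (min_width=18, slack=3)
Line 10: ['metal'] (min_width=5, slack=16)
Total lines: 10

Answer: 10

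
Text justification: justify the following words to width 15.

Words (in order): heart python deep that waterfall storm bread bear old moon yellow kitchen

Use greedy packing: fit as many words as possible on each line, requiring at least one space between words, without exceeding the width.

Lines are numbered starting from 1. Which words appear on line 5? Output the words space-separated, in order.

Line 1: ['heart', 'python'] (min_width=12, slack=3)
Line 2: ['deep', 'that'] (min_width=9, slack=6)
Line 3: ['waterfall', 'storm'] (min_width=15, slack=0)
Line 4: ['bread', 'bear', 'old'] (min_width=14, slack=1)
Line 5: ['moon', 'yellow'] (min_width=11, slack=4)
Line 6: ['kitchen'] (min_width=7, slack=8)

Answer: moon yellow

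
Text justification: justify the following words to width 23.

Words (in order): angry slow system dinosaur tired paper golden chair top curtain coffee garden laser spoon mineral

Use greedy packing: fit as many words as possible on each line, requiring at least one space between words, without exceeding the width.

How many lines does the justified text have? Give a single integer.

Line 1: ['angry', 'slow', 'system'] (min_width=17, slack=6)
Line 2: ['dinosaur', 'tired', 'paper'] (min_width=20, slack=3)
Line 3: ['golden', 'chair', 'top'] (min_width=16, slack=7)
Line 4: ['curtain', 'coffee', 'garden'] (min_width=21, slack=2)
Line 5: ['laser', 'spoon', 'mineral'] (min_width=19, slack=4)
Total lines: 5

Answer: 5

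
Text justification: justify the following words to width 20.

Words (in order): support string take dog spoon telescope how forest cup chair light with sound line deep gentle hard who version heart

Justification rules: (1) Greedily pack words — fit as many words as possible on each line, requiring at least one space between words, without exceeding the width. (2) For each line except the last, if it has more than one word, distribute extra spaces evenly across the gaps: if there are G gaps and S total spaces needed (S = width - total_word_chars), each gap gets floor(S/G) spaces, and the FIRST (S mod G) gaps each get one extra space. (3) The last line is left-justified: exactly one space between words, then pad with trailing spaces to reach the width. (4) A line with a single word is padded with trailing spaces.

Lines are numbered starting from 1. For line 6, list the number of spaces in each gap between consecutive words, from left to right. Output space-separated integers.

Line 1: ['support', 'string', 'take'] (min_width=19, slack=1)
Line 2: ['dog', 'spoon', 'telescope'] (min_width=19, slack=1)
Line 3: ['how', 'forest', 'cup', 'chair'] (min_width=20, slack=0)
Line 4: ['light', 'with', 'sound'] (min_width=16, slack=4)
Line 5: ['line', 'deep', 'gentle'] (min_width=16, slack=4)
Line 6: ['hard', 'who', 'version'] (min_width=16, slack=4)
Line 7: ['heart'] (min_width=5, slack=15)

Answer: 3 3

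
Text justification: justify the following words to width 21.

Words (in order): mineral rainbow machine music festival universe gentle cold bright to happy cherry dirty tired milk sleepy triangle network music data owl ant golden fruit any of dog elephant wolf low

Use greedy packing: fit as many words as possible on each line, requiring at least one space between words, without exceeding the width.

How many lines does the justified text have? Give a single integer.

Line 1: ['mineral', 'rainbow'] (min_width=15, slack=6)
Line 2: ['machine', 'music'] (min_width=13, slack=8)
Line 3: ['festival', 'universe'] (min_width=17, slack=4)
Line 4: ['gentle', 'cold', 'bright', 'to'] (min_width=21, slack=0)
Line 5: ['happy', 'cherry', 'dirty'] (min_width=18, slack=3)
Line 6: ['tired', 'milk', 'sleepy'] (min_width=17, slack=4)
Line 7: ['triangle', 'network'] (min_width=16, slack=5)
Line 8: ['music', 'data', 'owl', 'ant'] (min_width=18, slack=3)
Line 9: ['golden', 'fruit', 'any', 'of'] (min_width=19, slack=2)
Line 10: ['dog', 'elephant', 'wolf', 'low'] (min_width=21, slack=0)
Total lines: 10

Answer: 10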